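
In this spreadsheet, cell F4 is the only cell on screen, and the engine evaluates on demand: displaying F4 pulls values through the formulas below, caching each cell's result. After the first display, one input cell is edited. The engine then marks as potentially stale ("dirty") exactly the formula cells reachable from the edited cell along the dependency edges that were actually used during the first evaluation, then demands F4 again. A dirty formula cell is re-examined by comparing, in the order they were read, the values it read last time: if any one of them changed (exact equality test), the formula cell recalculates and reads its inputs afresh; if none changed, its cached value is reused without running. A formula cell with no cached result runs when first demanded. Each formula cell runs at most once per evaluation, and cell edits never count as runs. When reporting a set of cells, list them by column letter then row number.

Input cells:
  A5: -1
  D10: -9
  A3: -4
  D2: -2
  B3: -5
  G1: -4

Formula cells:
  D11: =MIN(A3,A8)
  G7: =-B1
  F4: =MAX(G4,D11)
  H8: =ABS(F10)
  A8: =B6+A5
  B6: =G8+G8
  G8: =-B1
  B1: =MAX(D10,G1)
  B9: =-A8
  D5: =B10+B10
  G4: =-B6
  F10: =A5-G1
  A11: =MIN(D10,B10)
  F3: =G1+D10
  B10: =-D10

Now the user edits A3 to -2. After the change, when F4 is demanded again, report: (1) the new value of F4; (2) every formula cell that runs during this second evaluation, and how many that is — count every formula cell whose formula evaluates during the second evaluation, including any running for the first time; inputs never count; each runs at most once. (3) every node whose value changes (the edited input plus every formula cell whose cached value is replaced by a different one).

Initial pass — values computed on the first demand:
  B1 = MAX(-9, -4) = -4
  G8 = -(-4) = 4
  B6 = 4 + 4 = 8
  A8 = 8 + -1 = 7
  D11 = MIN(-4, 7) = -4
  G4 = -(8) = -8
  F4 = MAX(-8, -4) = -4

Second demand — change propagation:
  D11: re-runs because A3 -4->-2; new result -2.
  F4: re-runs because D11 -4->-2; new result -2.

F4 now evaluates to -2.
Run set: D11, F4 (2 run).
Changed values: A3, D11, F4.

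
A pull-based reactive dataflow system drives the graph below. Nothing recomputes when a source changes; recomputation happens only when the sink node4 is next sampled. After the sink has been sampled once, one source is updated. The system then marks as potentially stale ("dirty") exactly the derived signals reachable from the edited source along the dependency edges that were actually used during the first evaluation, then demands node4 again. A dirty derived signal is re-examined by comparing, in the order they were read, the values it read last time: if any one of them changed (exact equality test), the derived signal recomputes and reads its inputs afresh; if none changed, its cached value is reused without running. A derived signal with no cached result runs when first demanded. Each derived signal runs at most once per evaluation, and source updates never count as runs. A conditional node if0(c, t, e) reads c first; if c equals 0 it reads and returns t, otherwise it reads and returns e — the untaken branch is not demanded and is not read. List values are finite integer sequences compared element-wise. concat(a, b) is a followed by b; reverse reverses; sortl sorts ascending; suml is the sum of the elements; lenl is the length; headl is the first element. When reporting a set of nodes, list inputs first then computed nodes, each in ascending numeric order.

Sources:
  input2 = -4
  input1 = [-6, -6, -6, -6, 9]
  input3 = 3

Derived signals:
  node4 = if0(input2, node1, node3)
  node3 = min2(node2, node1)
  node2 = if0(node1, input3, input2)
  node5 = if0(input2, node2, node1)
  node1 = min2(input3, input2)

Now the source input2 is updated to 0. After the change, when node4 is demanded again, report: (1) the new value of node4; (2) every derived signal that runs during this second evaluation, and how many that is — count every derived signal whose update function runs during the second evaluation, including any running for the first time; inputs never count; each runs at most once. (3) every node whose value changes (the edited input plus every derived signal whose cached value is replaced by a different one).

First evaluation (everything demanded from the output):
  node1 = min2(3, -4) = -4
  node2 = if0(node1=-4 -> else branch input2) = -4
  node3 = min2(-4, -4) = -4
  node4 = if0(input2=-4 -> else branch node3) = -4

Propagation after the edit:
  node1: runs — input2 -4->0; result 0.
  node2: marked dirty but never re-examined — demand shifted away from it.
  node3: marked dirty but never re-examined — demand shifted away from it.
  node4: runs — input2 -4->0; result 0.

Key observation: a condition flipped, so demand moved to the other branch — node2, node3 are never re-examined.

New value of node4: 0.
Derived signals that run: node1, node4 — 2 in total.
Values that change: input2, node1, node4.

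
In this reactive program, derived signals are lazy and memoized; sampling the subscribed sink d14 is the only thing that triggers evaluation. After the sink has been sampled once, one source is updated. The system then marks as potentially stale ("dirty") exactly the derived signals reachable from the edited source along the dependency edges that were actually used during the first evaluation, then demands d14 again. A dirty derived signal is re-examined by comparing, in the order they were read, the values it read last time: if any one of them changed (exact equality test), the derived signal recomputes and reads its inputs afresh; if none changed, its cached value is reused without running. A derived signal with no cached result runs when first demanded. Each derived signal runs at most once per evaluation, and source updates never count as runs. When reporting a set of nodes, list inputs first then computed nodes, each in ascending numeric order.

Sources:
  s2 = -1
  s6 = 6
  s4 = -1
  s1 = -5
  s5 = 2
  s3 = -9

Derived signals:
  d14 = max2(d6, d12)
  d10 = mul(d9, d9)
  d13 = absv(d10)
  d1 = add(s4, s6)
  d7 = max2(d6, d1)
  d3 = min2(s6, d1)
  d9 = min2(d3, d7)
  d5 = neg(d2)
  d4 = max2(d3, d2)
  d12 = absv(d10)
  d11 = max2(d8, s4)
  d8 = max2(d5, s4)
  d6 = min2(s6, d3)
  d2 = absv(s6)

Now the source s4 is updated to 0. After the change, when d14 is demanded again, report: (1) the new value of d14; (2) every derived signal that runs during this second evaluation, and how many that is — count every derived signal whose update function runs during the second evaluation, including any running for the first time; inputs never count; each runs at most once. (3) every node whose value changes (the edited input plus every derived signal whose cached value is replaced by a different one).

Demanding d14 again yields 36.
8 derived signals run: d1, d3, d6, d7, d9, d10, d12, d14.
The nodes whose values change: s4, d1, d3, d6, d7, d9, d10, d12, d14.

First demand of the output computes:
  d1 = add(-1, 6) = 5
  d3 = min2(6, 5) = 5
  d6 = min2(6, 5) = 5
  d7 = max2(5, 5) = 5
  d9 = min2(5, 5) = 5
  d10 = mul(5, 5) = 25
  d12 = absv(25) = 25
  d14 = max2(5, 25) = 25

After the edit, cleaning proceeds:
  d1: a read changed (s4 -1->0) — executes, giving 6.
  d3: a read changed (d1 5->6) — executes, giving 6.
  d6: a read changed (d3 5->6) — executes, giving 6.
  d7: a read changed (d6 5->6; d1 5->6) — executes, giving 6.
  d9: a read changed (d3 5->6; d7 5->6) — executes, giving 6.
  d10: a read changed (d9 5->6; d9 5->6) — executes, giving 36.
  d12: a read changed (d10 25->36) — executes, giving 36.
  d14: a read changed (d6 5->6; d12 25->36) — executes, giving 36.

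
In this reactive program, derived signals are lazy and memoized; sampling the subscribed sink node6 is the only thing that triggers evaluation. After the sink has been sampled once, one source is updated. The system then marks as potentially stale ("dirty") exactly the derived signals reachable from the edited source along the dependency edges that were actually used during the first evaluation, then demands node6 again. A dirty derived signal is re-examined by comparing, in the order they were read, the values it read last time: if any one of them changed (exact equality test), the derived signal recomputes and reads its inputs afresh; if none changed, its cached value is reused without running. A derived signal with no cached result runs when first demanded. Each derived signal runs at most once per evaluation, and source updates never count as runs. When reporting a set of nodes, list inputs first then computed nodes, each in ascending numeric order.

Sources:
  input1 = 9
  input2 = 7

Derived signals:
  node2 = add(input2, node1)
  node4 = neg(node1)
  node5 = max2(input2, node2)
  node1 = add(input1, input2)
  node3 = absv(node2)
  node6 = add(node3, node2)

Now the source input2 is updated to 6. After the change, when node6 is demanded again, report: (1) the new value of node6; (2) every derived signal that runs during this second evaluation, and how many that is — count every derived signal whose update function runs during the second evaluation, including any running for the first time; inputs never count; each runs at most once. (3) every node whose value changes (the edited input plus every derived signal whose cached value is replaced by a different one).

Demanding node6 again yields 42.
4 derived signals run: node1, node2, node3, node6.
The nodes whose values change: input2, node1, node2, node3, node6.

First demand of the output computes:
  node1 = add(9, 7) = 16
  node2 = add(7, 16) = 23
  node3 = absv(23) = 23
  node6 = add(23, 23) = 46

After the edit, cleaning proceeds:
  node1: a read changed (input2 7->6) — executes, giving 15.
  node2: a read changed (input2 7->6; node1 16->15) — executes, giving 21.
  node3: a read changed (node2 23->21) — executes, giving 21.
  node6: a read changed (node3 23->21; node2 23->21) — executes, giving 42.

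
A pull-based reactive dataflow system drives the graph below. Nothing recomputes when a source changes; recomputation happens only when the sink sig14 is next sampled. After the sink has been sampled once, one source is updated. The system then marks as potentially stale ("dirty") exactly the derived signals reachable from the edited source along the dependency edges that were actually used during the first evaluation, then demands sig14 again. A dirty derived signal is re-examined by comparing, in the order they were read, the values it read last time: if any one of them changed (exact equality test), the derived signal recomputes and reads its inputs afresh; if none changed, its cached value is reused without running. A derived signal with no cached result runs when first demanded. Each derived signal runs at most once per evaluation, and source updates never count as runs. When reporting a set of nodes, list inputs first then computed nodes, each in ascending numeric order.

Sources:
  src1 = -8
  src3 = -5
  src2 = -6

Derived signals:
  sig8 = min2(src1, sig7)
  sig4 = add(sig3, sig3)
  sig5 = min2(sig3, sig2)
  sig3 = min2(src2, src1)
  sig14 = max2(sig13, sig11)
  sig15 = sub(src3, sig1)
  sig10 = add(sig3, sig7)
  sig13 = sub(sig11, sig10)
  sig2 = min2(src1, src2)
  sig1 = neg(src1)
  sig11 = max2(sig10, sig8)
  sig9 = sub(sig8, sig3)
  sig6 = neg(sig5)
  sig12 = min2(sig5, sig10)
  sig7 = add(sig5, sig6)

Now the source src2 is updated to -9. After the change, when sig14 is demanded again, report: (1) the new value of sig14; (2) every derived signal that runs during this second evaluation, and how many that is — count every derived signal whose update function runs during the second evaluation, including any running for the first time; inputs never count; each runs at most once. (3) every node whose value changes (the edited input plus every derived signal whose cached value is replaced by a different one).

New value of sig14: 1.
Derived signals that run: sig2, sig3, sig5, sig6, sig7, sig10, sig11, sig13, sig14 — 9 in total.
Values that change: src2, sig2, sig3, sig5, sig6, sig10, sig13, sig14.
Key observation: the cutoff stops propagation at sig8 — its inputs' values are unchanged, so it reuses its cache.

First evaluation (everything demanded from the output):
  sig2 = min2(-8, -6) = -8
  sig3 = min2(-6, -8) = -8
  sig5 = min2(-8, -8) = -8
  sig6 = neg(-8) = 8
  sig7 = add(-8, 8) = 0
  sig8 = min2(-8, 0) = -8
  sig10 = add(-8, 0) = -8
  sig11 = max2(-8, -8) = -8
  sig13 = sub(-8, -8) = 0
  sig14 = max2(0, -8) = 0

Propagation after the edit:
  sig2: runs — src2 -6->-9; result -9.
  sig3: runs — src2 -6->-9; result -9.
  sig5: runs — sig3 -8->-9; sig2 -8->-9; result -9.
  sig6: runs — sig5 -8->-9; result 9.
  sig7: runs — sig5 -8->-9; sig6 8->9; result 0 (same value as before).
  sig8: checked — values it read are unchanged (src1 unchanged, sig7 unchanged); reused cached -8 without running.
  sig10: runs — sig3 -8->-9; result -9.
  sig11: runs — sig10 -8->-9; result -8 (same value as before).
  sig13: runs — sig10 -8->-9; result 1.
  sig14: runs — sig13 0->1; result 1.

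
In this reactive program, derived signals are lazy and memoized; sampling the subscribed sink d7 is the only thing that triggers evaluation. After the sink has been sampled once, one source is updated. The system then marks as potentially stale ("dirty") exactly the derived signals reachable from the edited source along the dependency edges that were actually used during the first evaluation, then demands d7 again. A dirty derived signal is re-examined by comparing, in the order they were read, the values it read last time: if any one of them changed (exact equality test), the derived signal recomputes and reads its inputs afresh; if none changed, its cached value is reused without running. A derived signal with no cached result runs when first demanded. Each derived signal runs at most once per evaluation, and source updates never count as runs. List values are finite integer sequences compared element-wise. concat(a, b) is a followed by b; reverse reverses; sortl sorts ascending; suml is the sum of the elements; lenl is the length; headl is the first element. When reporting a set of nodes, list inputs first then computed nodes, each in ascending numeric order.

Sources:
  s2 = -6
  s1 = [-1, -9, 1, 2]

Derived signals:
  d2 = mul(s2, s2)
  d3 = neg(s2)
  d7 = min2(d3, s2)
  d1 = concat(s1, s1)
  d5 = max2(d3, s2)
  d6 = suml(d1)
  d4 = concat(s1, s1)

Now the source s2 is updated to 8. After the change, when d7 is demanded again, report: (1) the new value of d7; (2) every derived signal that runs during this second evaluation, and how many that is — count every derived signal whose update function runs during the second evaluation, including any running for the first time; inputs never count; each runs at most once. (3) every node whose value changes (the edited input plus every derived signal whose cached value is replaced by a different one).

First demand of the output computes:
  d3 = neg(-6) = 6
  d7 = min2(6, -6) = -6

After the edit, cleaning proceeds:
  d3: a read changed (s2 -6->8) — executes, giving -8.
  d7: a read changed (d3 6->-8; s2 -6->8) — executes, giving -8.

Demanding d7 again yields -8.
2 derived signals run: d3, d7.
The nodes whose values change: s2, d3, d7.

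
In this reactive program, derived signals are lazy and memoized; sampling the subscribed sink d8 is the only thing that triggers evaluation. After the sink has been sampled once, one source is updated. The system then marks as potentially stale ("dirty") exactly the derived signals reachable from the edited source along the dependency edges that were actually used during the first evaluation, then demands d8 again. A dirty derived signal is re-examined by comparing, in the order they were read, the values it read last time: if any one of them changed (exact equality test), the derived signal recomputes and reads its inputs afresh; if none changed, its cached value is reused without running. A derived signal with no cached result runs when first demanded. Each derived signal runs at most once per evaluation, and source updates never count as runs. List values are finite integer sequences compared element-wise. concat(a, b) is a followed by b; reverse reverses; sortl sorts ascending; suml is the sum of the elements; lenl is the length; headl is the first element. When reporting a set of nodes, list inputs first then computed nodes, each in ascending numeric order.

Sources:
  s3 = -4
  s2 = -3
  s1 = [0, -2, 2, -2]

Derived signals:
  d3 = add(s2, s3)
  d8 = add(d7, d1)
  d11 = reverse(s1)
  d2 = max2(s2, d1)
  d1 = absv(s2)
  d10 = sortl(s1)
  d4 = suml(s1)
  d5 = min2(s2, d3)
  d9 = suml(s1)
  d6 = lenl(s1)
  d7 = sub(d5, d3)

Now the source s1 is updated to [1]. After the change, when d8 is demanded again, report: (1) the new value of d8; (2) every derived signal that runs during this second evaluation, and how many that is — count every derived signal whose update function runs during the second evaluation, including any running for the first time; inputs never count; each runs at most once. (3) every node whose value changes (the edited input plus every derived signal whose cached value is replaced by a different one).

Demanding d8 again yields 3.
0 derived signals run: none.
The nodes whose values change: s1.
Note the shortcut — s1 feeds only undemanded nodes, so no recomputation happens.

First demand of the output computes:
  d1 = absv(-3) = 3
  d3 = add(-3, -4) = -7
  d5 = min2(-3, -7) = -7
  d7 = sub(-7, -7) = 0
  d8 = add(0, 3) = 3

After the edit, cleaning proceeds:
  s1 only reaches undemanded nodes; the second demand re-runs nothing.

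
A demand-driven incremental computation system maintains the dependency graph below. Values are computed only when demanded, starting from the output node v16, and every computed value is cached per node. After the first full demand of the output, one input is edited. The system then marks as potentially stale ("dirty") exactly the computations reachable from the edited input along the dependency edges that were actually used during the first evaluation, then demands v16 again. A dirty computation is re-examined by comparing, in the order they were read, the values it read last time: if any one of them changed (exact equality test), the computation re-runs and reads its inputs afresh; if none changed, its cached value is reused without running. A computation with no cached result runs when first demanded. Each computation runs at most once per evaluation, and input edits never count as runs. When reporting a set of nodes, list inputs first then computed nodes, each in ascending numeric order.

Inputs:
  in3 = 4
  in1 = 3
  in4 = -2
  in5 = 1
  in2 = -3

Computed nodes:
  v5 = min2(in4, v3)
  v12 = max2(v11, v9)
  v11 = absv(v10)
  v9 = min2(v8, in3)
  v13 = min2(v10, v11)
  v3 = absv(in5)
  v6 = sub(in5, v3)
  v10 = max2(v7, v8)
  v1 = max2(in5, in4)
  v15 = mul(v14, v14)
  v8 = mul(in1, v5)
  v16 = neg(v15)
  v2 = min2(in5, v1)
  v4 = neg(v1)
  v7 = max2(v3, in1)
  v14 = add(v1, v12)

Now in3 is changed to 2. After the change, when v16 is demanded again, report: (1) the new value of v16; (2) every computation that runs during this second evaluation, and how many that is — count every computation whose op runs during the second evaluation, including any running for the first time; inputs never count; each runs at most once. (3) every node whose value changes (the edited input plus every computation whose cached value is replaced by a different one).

New value of v16: -16.
Computations that run: v9 — 1 in total.
Values that change: in3.
Key observation: the change is absorbed at v9 — it re-runs but produces the same value, and the output's value is unchanged.

First evaluation (everything demanded from the output):
  v1 = max2(1, -2) = 1
  v3 = absv(1) = 1
  v5 = min2(-2, 1) = -2
  v7 = max2(1, 3) = 3
  v8 = mul(3, -2) = -6
  v9 = min2(-6, 4) = -6
  v10 = max2(3, -6) = 3
  v11 = absv(3) = 3
  v12 = max2(3, -6) = 3
  v14 = add(1, 3) = 4
  v15 = mul(4, 4) = 16
  v16 = neg(16) = -16

Propagation after the edit:
  v9: runs — in3 4->2; result -6 (same value as before).
  v12: checked — values it read are unchanged (v11 unchanged, v9 unchanged); reused cached 3 without running.
  v14: checked — values it read are unchanged (v1 unchanged, v12 unchanged); reused cached 4 without running.
  v15: checked — values it read are unchanged (v14 unchanged, v14 unchanged); reused cached 16 without running.
  v16: checked — values it read are unchanged (v15 unchanged); reused cached -16 without running.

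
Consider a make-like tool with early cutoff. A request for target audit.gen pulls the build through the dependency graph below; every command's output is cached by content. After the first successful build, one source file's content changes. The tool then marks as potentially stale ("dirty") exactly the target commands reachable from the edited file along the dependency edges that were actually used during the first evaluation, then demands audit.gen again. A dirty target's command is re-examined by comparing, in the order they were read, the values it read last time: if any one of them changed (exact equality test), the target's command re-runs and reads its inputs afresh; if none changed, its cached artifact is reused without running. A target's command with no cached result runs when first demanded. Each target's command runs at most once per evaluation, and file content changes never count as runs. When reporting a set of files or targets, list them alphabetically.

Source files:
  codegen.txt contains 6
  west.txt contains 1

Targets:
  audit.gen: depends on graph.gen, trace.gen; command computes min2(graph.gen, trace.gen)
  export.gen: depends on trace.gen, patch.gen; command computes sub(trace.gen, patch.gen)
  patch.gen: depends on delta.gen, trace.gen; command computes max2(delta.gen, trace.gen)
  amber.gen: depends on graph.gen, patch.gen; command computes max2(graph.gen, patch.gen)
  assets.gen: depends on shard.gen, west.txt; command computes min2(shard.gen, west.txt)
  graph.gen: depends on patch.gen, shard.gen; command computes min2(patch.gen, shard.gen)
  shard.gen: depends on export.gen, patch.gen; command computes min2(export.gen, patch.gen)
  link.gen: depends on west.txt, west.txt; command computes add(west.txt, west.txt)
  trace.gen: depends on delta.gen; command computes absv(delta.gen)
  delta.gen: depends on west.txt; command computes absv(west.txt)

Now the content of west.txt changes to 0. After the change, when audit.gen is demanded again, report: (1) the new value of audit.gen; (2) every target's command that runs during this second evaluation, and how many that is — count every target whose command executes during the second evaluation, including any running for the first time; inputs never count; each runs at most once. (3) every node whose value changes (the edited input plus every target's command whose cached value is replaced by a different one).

First demand of the output computes:
  delta.gen = absv(1) = 1
  trace.gen = absv(1) = 1
  patch.gen = max2(1, 1) = 1
  export.gen = sub(1, 1) = 0
  shard.gen = min2(0, 1) = 0
  graph.gen = min2(1, 0) = 0
  audit.gen = min2(0, 1) = 0

After the edit, cleaning proceeds:
  delta.gen: a read changed (west.txt 1->0) — executes, giving 0.
  trace.gen: a read changed (delta.gen 1->0) — executes, giving 0.
  patch.gen: a read changed (delta.gen 1->0; trace.gen 1->0) — executes, giving 0.
  export.gen: a read changed (trace.gen 1->0; patch.gen 1->0) — executes, giving 0 — identical to its old value.
  shard.gen: a read changed (patch.gen 1->0) — executes, giving 0 — identical to its old value.
  graph.gen: a read changed (patch.gen 1->0) — executes, giving 0 — identical to its old value.
  audit.gen: a read changed (trace.gen 1->0) — executes, giving 0 — identical to its old value.

Demanding audit.gen again yields 0.
7 target commands run: audit.gen, delta.gen, export.gen, graph.gen, patch.gen, shard.gen, trace.gen.
The nodes whose values change: delta.gen, patch.gen, trace.gen, west.txt.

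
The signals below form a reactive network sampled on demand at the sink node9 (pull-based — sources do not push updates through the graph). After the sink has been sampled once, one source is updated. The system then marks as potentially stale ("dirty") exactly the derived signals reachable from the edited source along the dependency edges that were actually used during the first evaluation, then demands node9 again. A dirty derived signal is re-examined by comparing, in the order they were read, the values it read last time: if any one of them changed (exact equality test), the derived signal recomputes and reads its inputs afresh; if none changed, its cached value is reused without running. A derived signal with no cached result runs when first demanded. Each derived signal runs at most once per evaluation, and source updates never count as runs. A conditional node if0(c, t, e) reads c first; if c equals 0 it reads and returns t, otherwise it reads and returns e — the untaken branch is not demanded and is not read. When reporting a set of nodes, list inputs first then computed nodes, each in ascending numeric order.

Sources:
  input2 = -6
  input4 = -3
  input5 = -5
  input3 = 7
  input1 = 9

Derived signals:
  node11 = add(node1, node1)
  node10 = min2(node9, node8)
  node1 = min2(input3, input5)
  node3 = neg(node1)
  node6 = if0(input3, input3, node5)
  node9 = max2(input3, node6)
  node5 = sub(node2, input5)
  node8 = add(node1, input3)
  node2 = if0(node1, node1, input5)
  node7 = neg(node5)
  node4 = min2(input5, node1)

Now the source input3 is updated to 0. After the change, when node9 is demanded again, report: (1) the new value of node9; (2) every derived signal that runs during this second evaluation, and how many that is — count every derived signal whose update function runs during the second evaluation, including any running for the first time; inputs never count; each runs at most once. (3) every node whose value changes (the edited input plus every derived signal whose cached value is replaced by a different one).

Initial pass — values computed on the first demand:
  node1 = min2(7, -5) = -5
  node2 = if0(node1=-5 -> else branch input5) = -5
  node5 = sub(-5, -5) = 0
  node6 = if0(input3=7 -> else branch node5) = 0
  node9 = max2(7, 0) = 7

Second demand — change propagation:
  node1: dirty yet unreached — the second evaluation never asks for it.
  node2: dirty yet unreached — the second evaluation never asks for it.
  node5: dirty yet unreached — the second evaluation never asks for it.
  node6: re-runs because input3 7->0; new result 0 (unchanged).
  node9: re-runs because input3 7->0; new result 0.

The important point: the flipped condition redirects demand; node1, node2, node5 are left stale, never re-checked.

node9 now evaluates to 0.
Run set: node6, node9 (2 run).
Changed values: input3, node9.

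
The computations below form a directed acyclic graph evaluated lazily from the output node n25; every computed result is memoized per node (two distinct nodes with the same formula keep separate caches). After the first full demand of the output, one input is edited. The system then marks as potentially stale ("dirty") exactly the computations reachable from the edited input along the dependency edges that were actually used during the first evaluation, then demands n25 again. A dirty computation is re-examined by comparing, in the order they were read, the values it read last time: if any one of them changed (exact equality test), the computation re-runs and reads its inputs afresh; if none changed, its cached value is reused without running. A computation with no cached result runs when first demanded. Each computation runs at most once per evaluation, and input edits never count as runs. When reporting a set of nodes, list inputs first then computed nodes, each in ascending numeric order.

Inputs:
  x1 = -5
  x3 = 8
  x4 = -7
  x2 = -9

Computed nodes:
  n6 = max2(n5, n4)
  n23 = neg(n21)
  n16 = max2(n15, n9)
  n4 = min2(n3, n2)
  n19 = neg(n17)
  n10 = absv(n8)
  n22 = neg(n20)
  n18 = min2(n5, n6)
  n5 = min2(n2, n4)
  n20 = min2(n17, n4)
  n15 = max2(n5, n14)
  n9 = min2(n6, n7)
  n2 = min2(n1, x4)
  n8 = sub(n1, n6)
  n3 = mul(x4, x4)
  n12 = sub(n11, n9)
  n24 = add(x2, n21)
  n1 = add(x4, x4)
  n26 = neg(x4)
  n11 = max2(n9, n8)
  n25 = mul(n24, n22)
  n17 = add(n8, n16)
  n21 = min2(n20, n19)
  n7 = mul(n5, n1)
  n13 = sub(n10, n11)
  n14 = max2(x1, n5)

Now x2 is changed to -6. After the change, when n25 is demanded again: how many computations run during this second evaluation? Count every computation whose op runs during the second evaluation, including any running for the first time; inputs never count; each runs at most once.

2 computations run: n24, n25.

First demand of the output computes:
  n1 = add(-7, -7) = -14
  n2 = min2(-14, -7) = -14
  n3 = mul(-7, -7) = 49
  n4 = min2(49, -14) = -14
  n5 = min2(-14, -14) = -14
  n6 = max2(-14, -14) = -14
  n7 = mul(-14, -14) = 196
  n8 = sub(-14, -14) = 0
  n9 = min2(-14, 196) = -14
  n14 = max2(-5, -14) = -5
  n15 = max2(-14, -5) = -5
  n16 = max2(-5, -14) = -5
  n17 = add(0, -5) = -5
  n19 = neg(-5) = 5
  n20 = min2(-5, -14) = -14
  n21 = min2(-14, 5) = -14
  n22 = neg(-14) = 14
  n24 = add(-9, -14) = -23
  n25 = mul(-23, 14) = -322

After the edit, cleaning proceeds:
  n24: a read changed (x2 -9->-6) — executes, giving -20.
  n25: a read changed (n24 -23->-20) — executes, giving -280.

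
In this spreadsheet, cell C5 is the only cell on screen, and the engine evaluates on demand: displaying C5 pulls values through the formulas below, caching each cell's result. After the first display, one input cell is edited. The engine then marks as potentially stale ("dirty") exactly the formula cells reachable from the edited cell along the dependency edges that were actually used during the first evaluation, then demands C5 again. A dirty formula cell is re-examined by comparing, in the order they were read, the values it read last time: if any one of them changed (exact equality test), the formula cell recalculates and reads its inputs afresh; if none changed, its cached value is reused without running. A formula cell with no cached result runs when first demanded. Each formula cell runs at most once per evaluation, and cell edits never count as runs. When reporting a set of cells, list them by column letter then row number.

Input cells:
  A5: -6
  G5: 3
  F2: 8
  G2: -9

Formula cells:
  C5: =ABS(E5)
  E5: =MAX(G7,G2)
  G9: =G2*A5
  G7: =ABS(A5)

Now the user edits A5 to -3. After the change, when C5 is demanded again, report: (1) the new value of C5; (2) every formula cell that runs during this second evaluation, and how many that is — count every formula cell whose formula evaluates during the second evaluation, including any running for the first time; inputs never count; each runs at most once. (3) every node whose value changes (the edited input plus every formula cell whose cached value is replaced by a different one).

Initial pass — values computed on the first demand:
  G7 = ABS(-6) = 6
  E5 = MAX(6, -9) = 6
  C5 = ABS(6) = 6

Second demand — change propagation:
  G7: re-runs because A5 -6->-3; new result 3.
  E5: re-runs because G7 6->3; new result 3.
  C5: re-runs because E5 6->3; new result 3.

C5 now evaluates to 3.
Run set: C5, E5, G7 (3 run).
Changed values: A5, C5, E5, G7.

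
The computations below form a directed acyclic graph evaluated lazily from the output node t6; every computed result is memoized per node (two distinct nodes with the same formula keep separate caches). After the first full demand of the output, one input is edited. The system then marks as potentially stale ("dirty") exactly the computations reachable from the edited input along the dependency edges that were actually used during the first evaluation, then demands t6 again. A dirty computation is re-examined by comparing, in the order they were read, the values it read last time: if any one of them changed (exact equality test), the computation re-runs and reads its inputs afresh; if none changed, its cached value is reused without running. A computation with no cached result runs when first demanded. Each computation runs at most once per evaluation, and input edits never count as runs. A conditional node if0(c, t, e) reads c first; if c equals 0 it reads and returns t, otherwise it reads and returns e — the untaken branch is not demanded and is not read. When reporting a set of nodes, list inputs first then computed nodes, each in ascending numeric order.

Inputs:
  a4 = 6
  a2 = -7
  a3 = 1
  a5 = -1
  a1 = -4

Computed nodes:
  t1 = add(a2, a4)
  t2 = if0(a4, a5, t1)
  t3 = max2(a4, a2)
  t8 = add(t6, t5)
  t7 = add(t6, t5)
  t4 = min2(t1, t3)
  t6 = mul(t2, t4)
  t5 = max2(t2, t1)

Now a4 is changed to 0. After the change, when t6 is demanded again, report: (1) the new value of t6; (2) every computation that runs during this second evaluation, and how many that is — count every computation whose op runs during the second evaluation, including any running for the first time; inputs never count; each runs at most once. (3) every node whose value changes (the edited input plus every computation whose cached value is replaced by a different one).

Demanding t6 again yields 7.
5 computations run: t1, t2, t3, t4, t6.
The nodes whose values change: a4, t1, t3, t4, t6.

First demand of the output computes:
  t1 = add(-7, 6) = -1
  t2 = if0(a4=6 -> else branch t1) = -1
  t3 = max2(6, -7) = 6
  t4 = min2(-1, 6) = -1
  t6 = mul(-1, -1) = 1

After the edit, cleaning proceeds:
  t1: a read changed (a4 6->0) — executes, giving -7.
  t2: a read changed (a4 6->0; t1 -1->-7) — executes, giving -1 — identical to its old value.
  t3: a read changed (a4 6->0) — executes, giving 0.
  t4: a read changed (t1 -1->-7; t3 6->0) — executes, giving -7.
  t6: a read changed (t4 -1->-7) — executes, giving 7.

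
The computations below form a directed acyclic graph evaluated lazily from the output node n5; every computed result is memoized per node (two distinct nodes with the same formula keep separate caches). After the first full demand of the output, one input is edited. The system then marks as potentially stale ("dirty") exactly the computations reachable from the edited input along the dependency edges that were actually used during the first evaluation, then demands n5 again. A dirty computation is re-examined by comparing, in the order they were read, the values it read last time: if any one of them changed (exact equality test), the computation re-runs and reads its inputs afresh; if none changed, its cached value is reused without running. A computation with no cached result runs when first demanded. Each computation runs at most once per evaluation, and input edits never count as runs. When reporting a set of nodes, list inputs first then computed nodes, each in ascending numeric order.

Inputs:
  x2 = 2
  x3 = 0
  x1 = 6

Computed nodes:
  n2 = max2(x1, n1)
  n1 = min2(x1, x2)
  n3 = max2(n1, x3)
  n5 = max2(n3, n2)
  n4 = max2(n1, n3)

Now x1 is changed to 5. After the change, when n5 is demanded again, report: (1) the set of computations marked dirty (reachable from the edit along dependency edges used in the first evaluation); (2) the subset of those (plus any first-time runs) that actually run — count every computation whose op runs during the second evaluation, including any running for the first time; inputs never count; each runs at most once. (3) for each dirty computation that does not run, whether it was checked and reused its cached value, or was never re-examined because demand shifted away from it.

The edit dirties: n1, n2, n3, n5.
3 computations run: n1, n2, n5.
Cache hits after checking: n3.
Note where the cutoff bites: n3 is checked, finds nothing changed, and keeps its cache.

First demand of the output computes:
  n1 = min2(6, 2) = 2
  n2 = max2(6, 2) = 6
  n3 = max2(2, 0) = 2
  n5 = max2(2, 6) = 6

After the edit, cleaning proceeds:
  n1: a read changed (x1 6->5) — executes, giving 2 — identical to its old value.
  n2: a read changed (x1 6->5) — executes, giving 5.
  n3: dirty, but its reads are unchanged (n1 unchanged, x3 unchanged); cached 2 stands.
  n5: a read changed (n2 6->5) — executes, giving 5.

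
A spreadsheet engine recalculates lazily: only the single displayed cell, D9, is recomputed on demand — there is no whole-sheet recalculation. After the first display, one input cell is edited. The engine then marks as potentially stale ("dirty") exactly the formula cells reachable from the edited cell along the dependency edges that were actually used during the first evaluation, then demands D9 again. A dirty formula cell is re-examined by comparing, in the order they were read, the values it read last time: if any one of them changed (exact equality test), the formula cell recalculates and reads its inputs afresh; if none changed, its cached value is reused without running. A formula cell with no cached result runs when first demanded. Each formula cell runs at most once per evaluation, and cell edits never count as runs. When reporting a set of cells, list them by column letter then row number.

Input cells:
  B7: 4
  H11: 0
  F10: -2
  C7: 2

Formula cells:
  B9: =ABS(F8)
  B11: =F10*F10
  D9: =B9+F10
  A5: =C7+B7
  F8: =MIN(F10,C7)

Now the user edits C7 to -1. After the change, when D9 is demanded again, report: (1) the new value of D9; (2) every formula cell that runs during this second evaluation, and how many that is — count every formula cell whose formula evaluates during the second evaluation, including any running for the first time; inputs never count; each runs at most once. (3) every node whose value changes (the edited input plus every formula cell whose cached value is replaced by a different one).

First evaluation (everything demanded from the output):
  F8 = MIN(-2, 2) = -2
  B9 = ABS(-2) = 2
  D9 = 2 + -2 = 0

Propagation after the edit:
  F8: runs — C7 2->-1; result -2 (same value as before).
  B9: checked — values it read are unchanged (F8 unchanged); reused cached 2 without running.
  D9: checked — values it read are unchanged (B9 unchanged, F10 unchanged); reused cached 0 without running.

Key observation: the change is absorbed at F8 — it re-runs but produces the same value, and the output's value is unchanged.

New value of D9: 0.
Formula cells that run: F8 — 1 in total.
Values that change: C7.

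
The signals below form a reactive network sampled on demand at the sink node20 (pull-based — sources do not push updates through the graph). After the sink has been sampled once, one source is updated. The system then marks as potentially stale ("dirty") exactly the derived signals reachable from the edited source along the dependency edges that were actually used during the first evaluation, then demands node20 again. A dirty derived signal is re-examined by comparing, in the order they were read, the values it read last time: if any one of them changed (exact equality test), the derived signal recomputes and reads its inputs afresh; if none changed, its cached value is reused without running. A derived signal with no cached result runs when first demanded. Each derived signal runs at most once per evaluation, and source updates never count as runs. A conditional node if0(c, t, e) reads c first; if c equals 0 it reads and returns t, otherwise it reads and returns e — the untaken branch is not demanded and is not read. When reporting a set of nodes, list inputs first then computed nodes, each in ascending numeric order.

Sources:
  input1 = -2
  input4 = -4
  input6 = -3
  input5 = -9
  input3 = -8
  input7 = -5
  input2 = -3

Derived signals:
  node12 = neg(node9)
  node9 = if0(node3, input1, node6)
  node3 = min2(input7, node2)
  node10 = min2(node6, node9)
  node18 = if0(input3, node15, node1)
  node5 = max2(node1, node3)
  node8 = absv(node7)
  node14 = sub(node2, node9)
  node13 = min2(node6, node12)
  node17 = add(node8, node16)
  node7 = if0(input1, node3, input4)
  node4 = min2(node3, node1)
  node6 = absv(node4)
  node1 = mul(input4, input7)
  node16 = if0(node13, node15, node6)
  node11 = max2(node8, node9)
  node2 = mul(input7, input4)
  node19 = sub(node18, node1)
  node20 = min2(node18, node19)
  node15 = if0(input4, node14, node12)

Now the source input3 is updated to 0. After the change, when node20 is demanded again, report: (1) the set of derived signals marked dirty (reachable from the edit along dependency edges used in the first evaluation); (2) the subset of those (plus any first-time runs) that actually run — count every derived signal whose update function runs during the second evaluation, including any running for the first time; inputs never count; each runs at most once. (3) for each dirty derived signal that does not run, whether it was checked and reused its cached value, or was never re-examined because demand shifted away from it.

Initial pass — values computed on the first demand:
  node1 = mul(-4, -5) = 20
  node18 = if0(input3=-8 -> else branch node1) = 20
  node19 = sub(20, 20) = 0
  node20 = min2(20, 0) = 0

Second demand — change propagation:
  node2: newly demanded (no cache) — executes and yields 20.
  node3: newly demanded (no cache) — executes and yields -5.
  node4: newly demanded (no cache) — executes and yields -5.
  node6: newly demanded (no cache) — executes and yields 5.
  node9: newly demanded (no cache) — executes and yields 5.
  node12: newly demanded (no cache) — executes and yields -5.
  node15: newly demanded (no cache) — executes and yields -5.
  node18: re-runs because input3 -8->0; new result -5.
  node19: re-runs because node18 20->-5; new result -25.
  node20: re-runs because node18 20->-5; node19 0->-25; new result -25.

The important point: the flipped condition pulls in fresh nodes; node2, node3, node4, node6, node9, node12, node15 run for the first time.

Dirty set: node18, node19, node20.
Run set: node2, node3, node4, node6, node9, node12, node15, node18, node19, node20 (10 run).
All dirty derived signals ended up running.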